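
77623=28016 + 49607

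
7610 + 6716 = 14326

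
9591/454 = 21 + 57/454 = 21.13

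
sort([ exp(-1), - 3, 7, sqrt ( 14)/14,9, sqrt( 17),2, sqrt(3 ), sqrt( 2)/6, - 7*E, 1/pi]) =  [ - 7*E,-3,  sqrt (2 )/6,  sqrt (14)/14,1/pi,exp( - 1 ), sqrt(3), 2 , sqrt ( 17),7, 9 ]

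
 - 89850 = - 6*14975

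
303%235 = 68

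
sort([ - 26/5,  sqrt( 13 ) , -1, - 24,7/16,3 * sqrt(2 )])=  [-24, - 26/5, - 1, 7/16,sqrt(13 ),3*sqrt( 2)] 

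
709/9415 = 709/9415=0.08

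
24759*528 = 13072752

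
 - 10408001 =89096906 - 99504907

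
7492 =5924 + 1568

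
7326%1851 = 1773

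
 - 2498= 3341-5839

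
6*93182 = 559092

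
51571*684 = 35274564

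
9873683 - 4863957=5009726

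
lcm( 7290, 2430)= 7290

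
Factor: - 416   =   - 2^5*13^1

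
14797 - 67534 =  - 52737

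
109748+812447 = 922195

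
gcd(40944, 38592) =48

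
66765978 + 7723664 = 74489642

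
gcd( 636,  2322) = 6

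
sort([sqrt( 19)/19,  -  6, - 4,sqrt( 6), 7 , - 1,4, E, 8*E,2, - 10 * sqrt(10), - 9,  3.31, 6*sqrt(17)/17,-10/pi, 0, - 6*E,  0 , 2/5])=[ - 10*sqrt( 10), - 6*E , - 9, - 6, - 4, - 10/pi,-1 , 0, 0,sqrt(19)/19, 2/5, 6*sqrt (17) /17, 2,sqrt( 6 ),E,  3.31, 4, 7, 8* E]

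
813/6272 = 813/6272 =0.13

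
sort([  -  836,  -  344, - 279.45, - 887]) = [  -  887,-836, - 344, - 279.45] 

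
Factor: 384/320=2^1 * 3^1*5^( - 1) = 6/5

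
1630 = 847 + 783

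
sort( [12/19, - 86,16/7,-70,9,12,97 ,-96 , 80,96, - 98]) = [ - 98, - 96,-86,-70,  12/19,16/7,  9,12, 80, 96,97 ] 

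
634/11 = 634/11=57.64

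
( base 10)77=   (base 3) 2212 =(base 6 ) 205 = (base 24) 35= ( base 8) 115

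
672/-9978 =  - 112/1663=- 0.07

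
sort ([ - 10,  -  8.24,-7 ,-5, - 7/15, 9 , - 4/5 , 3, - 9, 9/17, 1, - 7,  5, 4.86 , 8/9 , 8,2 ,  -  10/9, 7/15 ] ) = [-10,-9, - 8.24 ,  -  7, -7, - 5, - 10/9, - 4/5 ,-7/15, 7/15, 9/17 , 8/9 , 1 , 2, 3, 4.86,5,  8,9]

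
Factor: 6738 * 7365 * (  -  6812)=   -  2^3*3^2*5^1*13^1*131^1 * 491^1*1123^1  =  -  338048020440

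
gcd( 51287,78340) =1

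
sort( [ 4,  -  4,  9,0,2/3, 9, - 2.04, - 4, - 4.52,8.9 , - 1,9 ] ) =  [-4.52, - 4, - 4, - 2.04,-1,0,2/3, 4 , 8.9, 9 , 9 , 9 ] 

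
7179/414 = 17 + 47/138 = 17.34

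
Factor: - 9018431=-9018431^1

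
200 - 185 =15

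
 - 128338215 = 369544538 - 497882753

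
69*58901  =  4064169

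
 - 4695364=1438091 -6133455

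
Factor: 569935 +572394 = 83^1*13763^1 = 1142329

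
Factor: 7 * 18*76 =2^3*3^2*7^1*19^1 = 9576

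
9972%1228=148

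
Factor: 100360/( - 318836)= - 130/413 = - 2^1*5^1*7^( - 1)*13^1*59^ ( - 1) 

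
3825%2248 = 1577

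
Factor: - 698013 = - 3^2*77557^1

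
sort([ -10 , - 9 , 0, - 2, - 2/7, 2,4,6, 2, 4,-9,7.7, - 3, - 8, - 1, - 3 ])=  [ - 10, - 9, - 9, - 8, - 3,-3, - 2, - 1,-2/7, 0, 2, 2,4, 4, 6, 7.7]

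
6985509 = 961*7269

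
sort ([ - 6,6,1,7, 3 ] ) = [ -6,  1,  3, 6, 7 ] 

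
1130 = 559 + 571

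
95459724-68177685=27282039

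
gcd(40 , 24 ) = 8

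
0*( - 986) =0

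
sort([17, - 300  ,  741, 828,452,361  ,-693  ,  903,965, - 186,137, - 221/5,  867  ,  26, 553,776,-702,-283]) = [ - 702, - 693,-300, - 283, - 186, - 221/5,17, 26,  137,361,452,553,741, 776,828, 867  ,  903,965]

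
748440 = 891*840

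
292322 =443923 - 151601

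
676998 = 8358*81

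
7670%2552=14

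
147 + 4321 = 4468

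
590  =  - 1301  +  1891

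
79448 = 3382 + 76066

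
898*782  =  702236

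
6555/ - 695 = -10 + 79/139 =- 9.43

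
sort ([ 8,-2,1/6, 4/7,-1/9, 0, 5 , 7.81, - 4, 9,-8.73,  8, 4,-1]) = [ - 8.73,-4 , - 2, - 1,-1/9, 0, 1/6,4/7, 4, 5,7.81 , 8,  8,9] 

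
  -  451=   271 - 722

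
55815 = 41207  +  14608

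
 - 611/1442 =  - 1 + 831/1442 = - 0.42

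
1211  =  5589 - 4378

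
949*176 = 167024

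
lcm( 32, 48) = 96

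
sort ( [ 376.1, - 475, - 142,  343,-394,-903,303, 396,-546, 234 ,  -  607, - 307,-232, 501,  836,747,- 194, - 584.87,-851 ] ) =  [ -903,-851, - 607 ,-584.87,-546,  -  475, - 394,-307, - 232, - 194, - 142,234, 303, 343, 376.1, 396, 501,747,  836]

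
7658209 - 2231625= 5426584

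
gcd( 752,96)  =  16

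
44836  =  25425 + 19411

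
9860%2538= 2246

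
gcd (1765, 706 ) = 353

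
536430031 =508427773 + 28002258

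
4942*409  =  2021278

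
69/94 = 69/94 =0.73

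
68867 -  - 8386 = 77253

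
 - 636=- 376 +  - 260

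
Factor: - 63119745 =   -  3^2 * 5^1*13^1 * 107897^1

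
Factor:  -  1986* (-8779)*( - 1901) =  - 2^1*3^1*331^1*1901^1*8779^1 = - 33144113694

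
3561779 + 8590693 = 12152472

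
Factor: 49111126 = 2^1*71^1 * 345853^1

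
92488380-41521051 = 50967329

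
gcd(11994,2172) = 6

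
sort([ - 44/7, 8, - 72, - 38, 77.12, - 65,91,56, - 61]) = [ - 72, - 65, - 61, - 38, - 44/7, 8, 56, 77.12,  91 ] 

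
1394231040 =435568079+958662961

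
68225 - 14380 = 53845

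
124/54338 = 62/27169 = 0.00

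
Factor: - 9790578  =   - 2^1*3^3*7^1  *59^1* 439^1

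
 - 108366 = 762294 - 870660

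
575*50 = 28750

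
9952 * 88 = 875776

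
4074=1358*3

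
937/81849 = 937/81849 =0.01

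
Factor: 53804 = 2^2*13451^1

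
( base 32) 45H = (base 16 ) 10B1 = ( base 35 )3H3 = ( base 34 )3NN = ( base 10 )4273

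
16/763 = 16/763 = 0.02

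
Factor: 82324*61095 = 2^2*3^1*5^1*11^1*1871^1*4073^1 = 5029584780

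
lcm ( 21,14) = 42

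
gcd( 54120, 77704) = 88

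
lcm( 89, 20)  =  1780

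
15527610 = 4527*3430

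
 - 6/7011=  - 1+2335/2337 = - 0.00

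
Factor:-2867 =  - 47^1*61^1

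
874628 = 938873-64245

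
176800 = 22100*8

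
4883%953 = 118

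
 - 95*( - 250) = 23750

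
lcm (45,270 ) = 270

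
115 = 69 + 46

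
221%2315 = 221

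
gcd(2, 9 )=1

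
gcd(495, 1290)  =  15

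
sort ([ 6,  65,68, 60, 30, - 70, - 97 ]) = [ - 97,  -  70, 6, 30, 60,65,68]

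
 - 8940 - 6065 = -15005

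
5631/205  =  27  +  96/205  =  27.47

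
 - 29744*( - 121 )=3599024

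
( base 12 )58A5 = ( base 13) 468B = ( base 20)14FH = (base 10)9917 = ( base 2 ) 10011010111101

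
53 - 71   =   - 18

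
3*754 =2262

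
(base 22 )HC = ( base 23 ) gi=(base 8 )602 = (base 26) EM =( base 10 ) 386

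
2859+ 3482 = 6341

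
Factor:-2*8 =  - 2^4=- 16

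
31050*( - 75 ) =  -2328750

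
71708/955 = 71708/955 = 75.09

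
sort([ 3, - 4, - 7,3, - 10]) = [ - 10, - 7, - 4,3,3]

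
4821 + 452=5273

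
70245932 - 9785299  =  60460633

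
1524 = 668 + 856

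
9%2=1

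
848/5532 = 212/1383 = 0.15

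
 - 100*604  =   - 60400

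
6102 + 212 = 6314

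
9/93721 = 9/93721 =0.00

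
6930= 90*77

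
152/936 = 19/117  =  0.16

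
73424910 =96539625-23114715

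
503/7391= 503/7391 = 0.07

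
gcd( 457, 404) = 1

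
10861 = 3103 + 7758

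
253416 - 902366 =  - 648950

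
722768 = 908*796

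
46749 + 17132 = 63881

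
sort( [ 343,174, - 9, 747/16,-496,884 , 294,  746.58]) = [ - 496,  -  9,747/16,174, 294 , 343,746.58, 884] 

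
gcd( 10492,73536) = 4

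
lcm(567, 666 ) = 41958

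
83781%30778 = 22225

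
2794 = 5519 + - 2725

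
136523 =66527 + 69996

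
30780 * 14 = 430920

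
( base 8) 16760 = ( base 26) B8K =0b1110111110000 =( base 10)7664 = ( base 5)221124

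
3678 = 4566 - 888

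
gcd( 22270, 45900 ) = 170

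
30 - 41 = - 11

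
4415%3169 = 1246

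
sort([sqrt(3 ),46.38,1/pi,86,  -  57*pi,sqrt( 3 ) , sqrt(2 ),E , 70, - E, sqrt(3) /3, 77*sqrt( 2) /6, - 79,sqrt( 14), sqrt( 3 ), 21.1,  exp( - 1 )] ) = [  -  57*pi, - 79, - E, 1/pi, exp ( - 1), sqrt(3 ) /3, sqrt(2),sqrt (3 ),sqrt (3 ), sqrt ( 3 ), E,  sqrt ( 14 ), 77*sqrt(2 )/6, 21.1, 46.38, 70,86]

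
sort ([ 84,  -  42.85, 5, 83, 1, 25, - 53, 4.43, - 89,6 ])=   [ - 89, - 53,-42.85, 1,4.43, 5,  6,25, 83, 84] 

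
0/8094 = 0 = 0.00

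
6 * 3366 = 20196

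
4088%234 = 110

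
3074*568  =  1746032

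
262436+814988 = 1077424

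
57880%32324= 25556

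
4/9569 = 4/9569= 0.00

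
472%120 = 112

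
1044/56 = 18  +  9/14 = 18.64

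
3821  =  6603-2782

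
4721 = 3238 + 1483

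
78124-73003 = 5121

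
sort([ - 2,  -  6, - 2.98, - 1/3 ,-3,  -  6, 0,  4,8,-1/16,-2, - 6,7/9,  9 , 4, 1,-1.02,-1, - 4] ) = [- 6, - 6,-6, - 4,-3, - 2.98,  -  2 , - 2, - 1.02,-1, - 1/3, - 1/16, 0, 7/9, 1 , 4, 4, 8,9]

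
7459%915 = 139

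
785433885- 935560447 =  - 150126562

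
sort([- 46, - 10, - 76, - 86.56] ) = [-86.56, - 76,  -  46,  -  10] 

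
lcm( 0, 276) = 0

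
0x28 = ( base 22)1I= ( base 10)40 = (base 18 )24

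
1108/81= 1108/81 = 13.68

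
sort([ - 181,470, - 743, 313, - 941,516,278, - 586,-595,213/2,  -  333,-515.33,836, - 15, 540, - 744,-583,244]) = [ - 941 , - 744, - 743, - 595,-586,-583,-515.33, - 333,  -  181, - 15,213/2,244, 278,313,470, 516,540, 836 ] 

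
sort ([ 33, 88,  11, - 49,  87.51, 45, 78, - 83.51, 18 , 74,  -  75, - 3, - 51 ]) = [ - 83.51,-75,-51, - 49, - 3, 11, 18, 33, 45, 74,78,87.51,88]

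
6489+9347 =15836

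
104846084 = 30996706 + 73849378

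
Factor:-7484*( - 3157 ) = 23626988 = 2^2*7^1*11^1*41^1*1871^1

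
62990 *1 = 62990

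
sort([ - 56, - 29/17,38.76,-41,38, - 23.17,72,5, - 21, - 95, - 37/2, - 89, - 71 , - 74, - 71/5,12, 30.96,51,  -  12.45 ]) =[ - 95,  -  89, - 74,-71, - 56,  -  41, - 23.17,  -  21, - 37/2, - 71/5,  -  12.45,-29/17,5,12, 30.96, 38,38.76,51, 72] 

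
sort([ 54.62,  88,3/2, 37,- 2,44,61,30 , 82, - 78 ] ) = [-78, - 2, 3/2, 30,37,44, 54.62,61, 82,88 ] 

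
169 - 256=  - 87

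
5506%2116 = 1274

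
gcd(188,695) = 1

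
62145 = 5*12429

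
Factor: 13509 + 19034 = 7^1*4649^1 = 32543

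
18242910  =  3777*4830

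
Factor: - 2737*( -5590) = 2^1*5^1* 7^1*13^1*17^1*23^1*43^1  =  15299830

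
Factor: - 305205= - 3^1*5^1*20347^1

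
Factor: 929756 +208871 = 1138627 = 7^1*29^1 * 71^1 * 79^1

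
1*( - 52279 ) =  - 52279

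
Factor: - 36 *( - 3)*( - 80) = - 2^6*3^3*5^1 =- 8640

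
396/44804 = 99/11201 = 0.01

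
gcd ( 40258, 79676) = 2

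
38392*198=7601616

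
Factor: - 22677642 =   -  2^1 * 3^2*13^1*199^1*487^1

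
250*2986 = 746500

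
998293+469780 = 1468073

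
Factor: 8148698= 2^1*73^1* 55813^1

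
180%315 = 180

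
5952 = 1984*3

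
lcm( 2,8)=8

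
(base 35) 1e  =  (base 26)1n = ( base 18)2D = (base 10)49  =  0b110001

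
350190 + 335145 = 685335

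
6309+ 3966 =10275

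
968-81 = 887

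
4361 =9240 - 4879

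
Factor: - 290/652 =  - 145/326 = - 2^( - 1 )  *5^1*29^1*163^ ( - 1 ) 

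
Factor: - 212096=-2^7 * 1657^1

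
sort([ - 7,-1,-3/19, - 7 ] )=[ -7, - 7,- 1,- 3/19]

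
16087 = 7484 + 8603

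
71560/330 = 7156/33 = 216.85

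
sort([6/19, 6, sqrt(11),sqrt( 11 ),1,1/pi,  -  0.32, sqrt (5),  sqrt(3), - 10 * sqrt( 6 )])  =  [  -  10*sqrt ( 6) , - 0.32 , 6/19,1/pi, 1 , sqrt ( 3), sqrt( 5), sqrt( 11), sqrt ( 11 ), 6]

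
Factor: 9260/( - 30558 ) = -2^1 * 3^( - 1 )* 5^1*11^( -1) = - 10/33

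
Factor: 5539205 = 5^1*7^2  *  23^1 * 983^1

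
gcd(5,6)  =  1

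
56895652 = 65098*874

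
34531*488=16851128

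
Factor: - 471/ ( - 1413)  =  1/3 = 3^(-1)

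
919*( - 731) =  - 671789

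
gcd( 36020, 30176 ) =4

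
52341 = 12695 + 39646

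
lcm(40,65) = 520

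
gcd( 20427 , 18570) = 1857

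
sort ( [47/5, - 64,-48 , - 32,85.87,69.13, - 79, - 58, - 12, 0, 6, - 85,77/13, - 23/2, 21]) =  [-85, - 79, - 64, - 58,-48, - 32, -12,  -  23/2, 0, 77/13,6, 47/5, 21, 69.13, 85.87 ] 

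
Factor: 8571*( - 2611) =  - 22378881 = -3^1*7^1*373^1*2857^1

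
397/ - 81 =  -5 + 8/81 =-4.90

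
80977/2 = 80977/2 = 40488.50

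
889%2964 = 889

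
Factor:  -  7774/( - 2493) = 2^1*3^( - 2)*13^2*23^1*277^( - 1 ) 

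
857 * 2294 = 1965958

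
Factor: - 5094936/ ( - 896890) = 2^2*3^2 *5^( - 1)*7^1 *11^1*919^1*89689^( - 1) = 2547468/448445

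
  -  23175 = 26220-49395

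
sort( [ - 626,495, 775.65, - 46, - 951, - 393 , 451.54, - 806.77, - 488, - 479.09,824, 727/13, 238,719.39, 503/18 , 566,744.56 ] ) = [ - 951, - 806.77, - 626, - 488, - 479.09 , - 393,-46, 503/18, 727/13, 238, 451.54, 495, 566, 719.39,744.56,775.65,  824]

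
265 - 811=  - 546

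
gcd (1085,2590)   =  35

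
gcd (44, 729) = 1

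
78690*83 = 6531270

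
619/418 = 1 + 201/418  =  1.48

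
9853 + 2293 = 12146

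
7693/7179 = 1+514/7179 = 1.07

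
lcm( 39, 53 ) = 2067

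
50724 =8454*6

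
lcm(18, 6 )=18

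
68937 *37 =2550669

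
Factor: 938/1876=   1/2 = 2^ ( - 1)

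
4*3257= 13028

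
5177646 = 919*5634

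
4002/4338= 667/723 = 0.92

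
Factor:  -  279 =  - 3^2*31^1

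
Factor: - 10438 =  - 2^1  *  17^1*307^1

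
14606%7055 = 496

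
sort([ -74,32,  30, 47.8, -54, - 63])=[  -  74,-63,  -  54,30, 32, 47.8]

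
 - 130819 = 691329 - 822148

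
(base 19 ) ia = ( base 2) 101100000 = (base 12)254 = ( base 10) 352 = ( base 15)187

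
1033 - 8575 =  - 7542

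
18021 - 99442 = -81421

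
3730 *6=22380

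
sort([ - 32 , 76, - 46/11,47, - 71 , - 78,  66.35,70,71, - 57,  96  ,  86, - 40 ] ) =[  -  78,-71, - 57, - 40,-32 , - 46/11,47,66.35 , 70,  71,76,  86,96]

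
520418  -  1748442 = -1228024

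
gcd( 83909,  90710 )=1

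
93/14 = 6 + 9/14  =  6.64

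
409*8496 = 3474864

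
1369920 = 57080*24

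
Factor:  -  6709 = -6709^1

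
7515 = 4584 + 2931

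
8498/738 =11+190/369= 11.51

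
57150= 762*75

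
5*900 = 4500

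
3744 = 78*48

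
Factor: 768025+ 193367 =961392 = 2^4*3^1*20029^1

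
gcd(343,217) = 7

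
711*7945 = 5648895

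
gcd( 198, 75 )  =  3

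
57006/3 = 19002 = 19002.00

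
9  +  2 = 11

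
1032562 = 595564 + 436998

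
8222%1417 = 1137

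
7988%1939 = 232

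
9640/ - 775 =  - 1928/155  =  - 12.44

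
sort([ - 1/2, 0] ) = [ - 1/2,  0 ]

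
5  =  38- 33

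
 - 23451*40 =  - 938040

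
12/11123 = 12/11123 =0.00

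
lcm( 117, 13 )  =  117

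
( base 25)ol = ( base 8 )1155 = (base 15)2B6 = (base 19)1DD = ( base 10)621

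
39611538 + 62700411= 102311949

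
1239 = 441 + 798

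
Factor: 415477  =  415477^1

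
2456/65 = 2456/65 =37.78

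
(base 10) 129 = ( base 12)A9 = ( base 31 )45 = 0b10000001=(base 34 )3r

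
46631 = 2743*17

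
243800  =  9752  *25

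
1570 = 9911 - 8341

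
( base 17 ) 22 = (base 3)1100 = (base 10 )36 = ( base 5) 121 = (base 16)24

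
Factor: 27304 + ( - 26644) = 2^2*3^1*5^1*11^1 = 660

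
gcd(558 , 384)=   6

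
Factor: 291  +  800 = 1091  =  1091^1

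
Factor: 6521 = 6521^1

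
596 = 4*149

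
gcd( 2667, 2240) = 7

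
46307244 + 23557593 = 69864837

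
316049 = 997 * 317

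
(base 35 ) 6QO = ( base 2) 10000001011100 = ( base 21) IGA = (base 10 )8284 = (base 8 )20134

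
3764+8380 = 12144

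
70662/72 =11777/12 = 981.42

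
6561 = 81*81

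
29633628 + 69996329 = 99629957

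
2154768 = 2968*726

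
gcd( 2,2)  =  2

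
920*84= 77280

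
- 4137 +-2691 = - 6828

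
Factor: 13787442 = 2^1*3^3*17^1*23^1*653^1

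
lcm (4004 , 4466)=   116116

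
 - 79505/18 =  - 4417+1/18 = - 4416.94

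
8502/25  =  8502/25 = 340.08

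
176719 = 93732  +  82987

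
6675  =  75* 89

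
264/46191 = 88/15397= 0.01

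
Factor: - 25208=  - 2^3*23^1 * 137^1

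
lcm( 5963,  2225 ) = 149075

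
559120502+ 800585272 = 1359705774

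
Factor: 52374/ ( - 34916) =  - 3/2 = - 2^( - 1 )*3^1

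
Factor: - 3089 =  - 3089^1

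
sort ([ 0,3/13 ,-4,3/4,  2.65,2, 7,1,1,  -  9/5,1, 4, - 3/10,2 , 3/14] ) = [ - 4, - 9/5, - 3/10,  0,3/14,3/13,3/4,1, 1 , 1, 2, 2,2.65,4,7] 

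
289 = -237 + 526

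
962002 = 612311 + 349691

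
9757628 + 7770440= 17528068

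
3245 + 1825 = 5070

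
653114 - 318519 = 334595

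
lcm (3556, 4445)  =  17780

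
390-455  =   - 65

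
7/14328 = 7/14328 = 0.00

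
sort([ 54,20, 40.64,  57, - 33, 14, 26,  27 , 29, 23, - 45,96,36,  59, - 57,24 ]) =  [ - 57, - 45, - 33, 14, 20,23, 24 , 26, 27,  29, 36,40.64,54,57,59,96 ]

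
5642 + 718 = 6360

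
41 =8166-8125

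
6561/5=1312+1/5 = 1312.20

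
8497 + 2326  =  10823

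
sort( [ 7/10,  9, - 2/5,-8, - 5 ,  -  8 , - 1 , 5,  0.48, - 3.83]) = [ - 8, - 8, - 5, - 3.83, -1, - 2/5 , 0.48,7/10, 5,9]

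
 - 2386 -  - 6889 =4503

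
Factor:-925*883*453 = -3^1*5^2*37^1*151^1*883^1=-  369999075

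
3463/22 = 157+ 9/22 = 157.41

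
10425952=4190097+6235855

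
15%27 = 15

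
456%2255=456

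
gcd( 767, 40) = 1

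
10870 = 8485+2385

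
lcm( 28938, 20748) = 1099644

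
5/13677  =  5/13677=0.00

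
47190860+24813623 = 72004483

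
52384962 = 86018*609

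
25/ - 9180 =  - 5/1836 = - 0.00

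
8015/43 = 8015/43 = 186.40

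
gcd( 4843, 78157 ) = 1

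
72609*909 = 66001581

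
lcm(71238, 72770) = 6767610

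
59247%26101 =7045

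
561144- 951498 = - 390354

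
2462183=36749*67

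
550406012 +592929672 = 1143335684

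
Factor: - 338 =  - 2^1*13^2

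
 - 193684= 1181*( - 164)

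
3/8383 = 3/8383 = 0.00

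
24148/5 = 4829+3/5=4829.60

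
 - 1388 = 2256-3644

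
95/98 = 95/98 = 0.97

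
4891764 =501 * 9764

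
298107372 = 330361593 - 32254221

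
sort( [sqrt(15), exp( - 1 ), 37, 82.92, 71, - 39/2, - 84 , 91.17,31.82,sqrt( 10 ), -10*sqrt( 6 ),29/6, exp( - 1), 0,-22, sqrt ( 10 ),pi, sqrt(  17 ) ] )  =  [ - 84, - 10*sqrt( 6 ),  -  22, - 39/2,0, exp ( - 1),  exp( - 1 ),  pi, sqrt( 10), sqrt ( 10 ), sqrt (15) , sqrt (17), 29/6, 31.82, 37, 71,  82.92,91.17 ] 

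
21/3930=7/1310 =0.01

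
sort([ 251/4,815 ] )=[ 251/4,815] 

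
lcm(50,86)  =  2150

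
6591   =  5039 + 1552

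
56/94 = 28/47 = 0.60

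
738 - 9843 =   -  9105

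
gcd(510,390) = 30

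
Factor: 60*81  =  4860  =  2^2* 3^5*5^1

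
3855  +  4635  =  8490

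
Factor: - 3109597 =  - 19^1  *  61^1*2683^1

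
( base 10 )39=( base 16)27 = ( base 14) 2B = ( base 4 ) 213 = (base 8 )47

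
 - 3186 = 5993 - 9179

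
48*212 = 10176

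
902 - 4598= - 3696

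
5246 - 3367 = 1879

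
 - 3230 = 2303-5533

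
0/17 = 0=0.00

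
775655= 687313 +88342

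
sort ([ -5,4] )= [ - 5, 4]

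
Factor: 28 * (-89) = - 2^2 * 7^1*89^1 = - 2492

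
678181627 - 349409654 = 328771973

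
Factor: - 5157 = -3^3*191^1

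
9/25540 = 9/25540 = 0.00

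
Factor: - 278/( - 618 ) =139/309 = 3^( - 1) * 103^( - 1)*139^1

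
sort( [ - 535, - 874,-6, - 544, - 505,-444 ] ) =[ -874, - 544, - 535,- 505, - 444, -6 ]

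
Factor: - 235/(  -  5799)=3^( -1)*5^1*47^1*1933^(- 1)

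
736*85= 62560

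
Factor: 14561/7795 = 5^(  -  1 )*1559^(-1)*14561^1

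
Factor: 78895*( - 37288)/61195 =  - 2^3*31^1 * 59^1 * 79^1*509^1*12239^(  -  1) = - 588367352/12239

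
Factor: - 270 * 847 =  - 2^1*3^3  *5^1*7^1*  11^2 = -228690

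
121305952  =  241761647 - 120455695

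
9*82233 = 740097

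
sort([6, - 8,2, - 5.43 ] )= [ - 8, - 5.43,2  ,  6 ] 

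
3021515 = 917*3295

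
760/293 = 760/293 = 2.59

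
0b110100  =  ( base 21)2A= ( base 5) 202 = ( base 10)52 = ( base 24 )24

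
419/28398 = 419/28398 = 0.01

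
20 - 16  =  4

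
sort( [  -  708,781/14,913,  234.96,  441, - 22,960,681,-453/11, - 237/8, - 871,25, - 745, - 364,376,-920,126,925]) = [-920, - 871, - 745,-708,- 364,  -  453/11 , - 237/8, - 22,25,781/14,126 , 234.96, 376,441,681,913,925,960]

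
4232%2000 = 232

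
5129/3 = 1709 +2/3 = 1709.67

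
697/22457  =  41/1321 = 0.03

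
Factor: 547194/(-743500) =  - 2^(-1)*3^1*5^ (-3)*1487^( - 1)*91199^1=-  273597/371750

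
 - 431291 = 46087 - 477378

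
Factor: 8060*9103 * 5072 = 372133552960 =2^6*5^1*13^1*31^1*317^1 * 9103^1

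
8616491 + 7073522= 15690013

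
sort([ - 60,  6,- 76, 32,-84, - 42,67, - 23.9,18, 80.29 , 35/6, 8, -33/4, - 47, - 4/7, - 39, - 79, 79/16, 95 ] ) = [ - 84, -79 , - 76, - 60, - 47, - 42, - 39, - 23.9, - 33/4,-4/7, 79/16,35/6, 6, 8,18, 32,67,80.29,95 ]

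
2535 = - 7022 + 9557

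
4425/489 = 9+8/163 = 9.05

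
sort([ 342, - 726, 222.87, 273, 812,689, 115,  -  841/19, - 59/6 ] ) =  [ - 726, - 841/19, - 59/6,115, 222.87,  273, 342, 689,812 ] 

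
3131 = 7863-4732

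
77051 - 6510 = 70541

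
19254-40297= - 21043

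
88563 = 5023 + 83540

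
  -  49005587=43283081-92288668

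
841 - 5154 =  - 4313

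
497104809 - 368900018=128204791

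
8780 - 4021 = 4759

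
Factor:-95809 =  - 7^1*13687^1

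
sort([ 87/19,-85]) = [ - 85,87/19] 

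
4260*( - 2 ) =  - 8520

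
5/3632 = 5/3632 = 0.00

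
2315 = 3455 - 1140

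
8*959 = 7672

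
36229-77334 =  - 41105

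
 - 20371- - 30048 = 9677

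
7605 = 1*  7605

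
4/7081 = 4/7081 = 0.00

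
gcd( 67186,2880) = 2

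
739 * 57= 42123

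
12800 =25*512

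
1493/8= 1493/8=186.62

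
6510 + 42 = 6552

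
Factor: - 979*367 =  - 11^1*89^1*367^1  =  - 359293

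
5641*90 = 507690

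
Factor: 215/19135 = 1/89 = 89^( - 1)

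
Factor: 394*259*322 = 32858812 = 2^2*7^2*23^1*37^1*197^1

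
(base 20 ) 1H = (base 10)37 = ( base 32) 15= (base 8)45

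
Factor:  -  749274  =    -  2^1*3^1 *47^1 *2657^1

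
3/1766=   3/1766= 0.00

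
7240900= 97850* 74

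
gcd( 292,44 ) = 4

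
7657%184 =113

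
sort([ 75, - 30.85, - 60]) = [ - 60,-30.85 , 75 ] 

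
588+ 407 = 995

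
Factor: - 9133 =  - 9133^1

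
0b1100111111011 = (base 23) CD4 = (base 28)8df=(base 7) 25251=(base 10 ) 6651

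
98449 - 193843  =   - 95394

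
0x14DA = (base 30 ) 5RS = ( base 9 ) 7281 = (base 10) 5338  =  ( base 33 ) 4tp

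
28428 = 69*412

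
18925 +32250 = 51175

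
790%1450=790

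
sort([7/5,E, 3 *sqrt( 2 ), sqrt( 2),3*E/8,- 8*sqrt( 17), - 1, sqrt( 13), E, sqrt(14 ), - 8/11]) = [ - 8*sqrt(  17 ), -1,  -  8/11,3*E/8,7/5, sqrt( 2), E,E, sqrt( 13),  sqrt ( 14), 3*sqrt( 2)] 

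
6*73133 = 438798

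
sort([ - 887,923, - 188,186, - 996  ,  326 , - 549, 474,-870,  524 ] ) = [  -  996,  -  887,-870, -549 ,-188 , 186,  326,474,524, 923 ] 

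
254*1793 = 455422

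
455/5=91 = 91.00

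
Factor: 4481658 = 2^1*3^2*248981^1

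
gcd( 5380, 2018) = 2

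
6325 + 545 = 6870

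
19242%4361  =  1798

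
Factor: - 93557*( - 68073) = 3^1*22691^1*93557^1 = 6368705661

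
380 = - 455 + 835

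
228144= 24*9506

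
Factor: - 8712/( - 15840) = 2^( - 2)*5^ ( - 1 )*11^1= 11/20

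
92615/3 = 92615/3 = 30871.67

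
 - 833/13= - 833/13 = - 64.08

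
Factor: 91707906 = 2^1*3^1*43^1*355457^1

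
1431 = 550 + 881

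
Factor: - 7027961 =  - 7027961^1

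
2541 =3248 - 707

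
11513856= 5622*2048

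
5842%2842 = 158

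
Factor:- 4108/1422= - 2^1 * 3^( - 2)*13^1=- 26/9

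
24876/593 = 24876/593 = 41.95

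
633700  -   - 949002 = 1582702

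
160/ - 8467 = - 1 + 8307/8467 = -0.02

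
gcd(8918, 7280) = 182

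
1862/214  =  931/107 = 8.70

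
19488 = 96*203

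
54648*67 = 3661416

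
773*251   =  194023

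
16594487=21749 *763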